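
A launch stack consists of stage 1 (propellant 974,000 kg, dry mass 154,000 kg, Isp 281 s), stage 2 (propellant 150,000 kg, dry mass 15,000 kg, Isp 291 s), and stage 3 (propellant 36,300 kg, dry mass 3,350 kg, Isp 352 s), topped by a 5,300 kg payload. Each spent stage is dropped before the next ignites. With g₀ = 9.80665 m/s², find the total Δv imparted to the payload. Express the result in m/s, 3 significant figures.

Ignition mass of stage 1 = 974,000+154,000 + 150,000+15,000 + 36,300+3,350 + 5,300 = 1,337,950 kg.
Stage 1: m₀ = 1,337,950 kg, m_f = 1,337,950 − 974,000 = 363,950 kg; Δv = 281×9.80665×ln(3.676) = 2755.7×1.3019 ≈ 3588 m/s.
Stage 2: m₀ = 209,950 kg, m_f = 209,950 − 150,000 = 59,950 kg; Δv = 291×9.80665×ln(3.502) = 2853.7×1.2534 ≈ 3577 m/s.
Stage 3: m₀ = 44,950 kg, m_f = 44,950 − 36,300 = 8,650 kg; Δv = 352×9.80665×ln(5.197) = 3451.9×1.6480 ≈ 5689 m/s.
Total Δv = 3588 + 3577 + 5689 = 12854 m/s.

Δv ≈ 12900 m/s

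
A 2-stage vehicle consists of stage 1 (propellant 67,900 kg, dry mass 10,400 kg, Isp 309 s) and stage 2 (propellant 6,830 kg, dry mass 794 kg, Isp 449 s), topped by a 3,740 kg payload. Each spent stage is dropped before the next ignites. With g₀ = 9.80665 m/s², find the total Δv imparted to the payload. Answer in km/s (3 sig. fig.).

Δv ≈ 8.34 km/s

Ignition mass of stage 1 = 67,900+10,400 + 6,830+794 + 3,740 = 89,664 kg.
Stage 1: m₀ = 89,664 kg, m_f = 89,664 − 67,900 = 21,764 kg; Δv = 309×9.80665×ln(4.12) = 3030.3×1.4158 ≈ 4290 m/s.
Stage 2: m₀ = 11,364 kg, m_f = 11,364 − 6,830 = 4,534 kg; Δv = 449×9.80665×ln(2.506) = 4403.2×0.9188 ≈ 4046 m/s.
Total Δv = 4290 + 4046 = 8336 m/s.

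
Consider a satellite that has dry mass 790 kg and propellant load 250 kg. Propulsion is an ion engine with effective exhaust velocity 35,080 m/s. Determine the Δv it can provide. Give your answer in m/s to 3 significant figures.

m₀ = m_dry + m_prop = 790 + 250 = 1,040 kg.
By the Tsiolkovsky rocket equation, Δv = v_e · ln(m₀/m_f) = 35080.0 × ln(1.316) = 35080.0 × 0.2749 ≈ 9645.0 m/s.

Δv ≈ 9650 m/s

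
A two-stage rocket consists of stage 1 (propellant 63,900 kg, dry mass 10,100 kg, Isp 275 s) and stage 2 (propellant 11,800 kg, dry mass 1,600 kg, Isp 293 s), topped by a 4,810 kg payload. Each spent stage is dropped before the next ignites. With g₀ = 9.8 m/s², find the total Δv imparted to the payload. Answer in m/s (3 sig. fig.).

Ignition mass of stage 1 = 63,900+10,100 + 11,800+1,600 + 4,810 = 92,210 kg.
Stage 1: m₀ = 92,210 kg, m_f = 92,210 − 63,900 = 28,310 kg; Δv = 275×9.8×ln(3.257) = 2695.0×1.1809 ≈ 3182 m/s.
Stage 2: m₀ = 18,210 kg, m_f = 18,210 − 11,800 = 6,410 kg; Δv = 293×9.8×ln(2.841) = 2871.4×1.0441 ≈ 2998 m/s.
Total Δv = 3182 + 2998 = 6180 m/s.

Δv ≈ 6180 m/s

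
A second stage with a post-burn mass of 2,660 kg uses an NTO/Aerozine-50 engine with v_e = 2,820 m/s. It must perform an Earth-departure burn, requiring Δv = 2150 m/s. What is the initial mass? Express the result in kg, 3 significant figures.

initial mass ≈ 5700 kg

m₀/m_f = exp(Δv / v_e) = exp(2150 / 2820.0) = exp(0.7624) = 2.1434.
m₀ = m_f × 2.1434 = 2,660 × 2.1434 = 5,701.44 kg.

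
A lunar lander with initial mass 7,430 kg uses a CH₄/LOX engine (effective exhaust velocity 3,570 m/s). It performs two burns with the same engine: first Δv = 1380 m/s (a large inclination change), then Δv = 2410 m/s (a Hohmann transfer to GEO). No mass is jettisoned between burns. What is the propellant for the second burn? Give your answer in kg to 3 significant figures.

propellant for the second burn ≈ 2480 kg

After the first burn: m = 7430 × exp(−1380/3570.0) = 7430 × 0.67939 = 5,047.87 kg.
After the second burn: m = 5,047.87 × exp(−2410/3570.0) = 5,047.87 × 0.50912 = 2,569.97 kg.
Second-burn propellant = 5,047.87 − 2,569.97 = 2,477.9 kg.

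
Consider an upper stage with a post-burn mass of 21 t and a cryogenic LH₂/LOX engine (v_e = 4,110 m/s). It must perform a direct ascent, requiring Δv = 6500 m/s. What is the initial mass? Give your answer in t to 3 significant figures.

m₀/m_f = exp(Δv / v_e) = exp(6500 / 4110.0) = exp(1.5815) = 4.8623.
m₀ = m_f × 4.8623 = 21 × 4.8623 = 102.108 t.

initial mass ≈ 102 t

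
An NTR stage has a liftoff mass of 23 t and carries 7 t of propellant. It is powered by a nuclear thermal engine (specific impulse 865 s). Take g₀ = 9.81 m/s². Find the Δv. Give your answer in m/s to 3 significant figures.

v_e = Isp · g₀ = 865 × 9.81 = 8485.6 m/s.
m_f = m₀ − m_prop = 23 − 7 = 16 t.
Using Δv = v_e ln(m₀/m_f): Δv = v_e · ln(m₀/m_f) = 8485.6 × ln(1.438) = 8485.6 × 0.3629 ≈ 3079.5 m/s.

Δv ≈ 3080 m/s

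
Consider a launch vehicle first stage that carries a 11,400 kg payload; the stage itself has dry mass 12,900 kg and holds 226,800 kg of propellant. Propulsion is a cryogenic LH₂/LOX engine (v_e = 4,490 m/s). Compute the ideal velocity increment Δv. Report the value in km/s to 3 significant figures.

Δv ≈ 10.5 km/s

m₀ = payload + dry + propellant = 11,400 + 12,900 + 226,800 = 251,100 kg.
m_f = payload + dry = 11,400 + 12,900 = 24,300 kg.
By the Tsiolkovsky rocket equation, Δv = v_e · ln(m₀/m_f) = 4490.0 × ln(10.33) = 4490.0 × 2.3354 ≈ 10485.8 m/s.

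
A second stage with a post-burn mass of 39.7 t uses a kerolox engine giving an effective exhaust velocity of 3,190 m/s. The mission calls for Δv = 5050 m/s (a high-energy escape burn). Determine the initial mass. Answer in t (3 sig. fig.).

By the Tsiolkovsky rocket equation, m₀/m_f = exp(Δv / v_e) = exp(5050 / 3190.0) = exp(1.5831) = 4.8699.
m₀ = m_f × 4.8699 = 39.7 × 4.8699 = 193.335 t.

initial mass ≈ 193 t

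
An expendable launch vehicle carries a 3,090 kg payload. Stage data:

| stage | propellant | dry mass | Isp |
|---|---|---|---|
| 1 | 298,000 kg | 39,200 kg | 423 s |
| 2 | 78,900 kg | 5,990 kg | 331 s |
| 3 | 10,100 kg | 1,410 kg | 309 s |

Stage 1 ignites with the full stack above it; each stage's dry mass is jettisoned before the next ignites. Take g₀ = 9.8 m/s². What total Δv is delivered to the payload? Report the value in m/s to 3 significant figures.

Δv ≈ 13400 m/s

Ignition mass of stage 1 = 298,000+39,200 + 78,900+5,990 + 10,100+1,410 + 3,090 = 436,690 kg.
Stage 1: m₀ = 436,690 kg, m_f = 436,690 − 298,000 = 138,690 kg; Δv = 423×9.8×ln(3.149) = 4145.4×1.1470 ≈ 4755 m/s.
Stage 2: m₀ = 99,490 kg, m_f = 99,490 − 78,900 = 20,590 kg; Δv = 331×9.8×ln(4.832) = 3243.8×1.5753 ≈ 5110 m/s.
Stage 3: m₀ = 14,600 kg, m_f = 14,600 − 10,100 = 4,500 kg; Δv = 309×9.8×ln(3.244) = 3028.2×1.1769 ≈ 3564 m/s.
Total Δv = 4755 + 5110 + 3564 = 13429 m/s.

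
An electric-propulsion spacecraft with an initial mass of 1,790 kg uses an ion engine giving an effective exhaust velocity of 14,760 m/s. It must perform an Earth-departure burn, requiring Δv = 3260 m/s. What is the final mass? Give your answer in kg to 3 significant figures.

From the ideal rocket equation, m₀/m_f = exp(Δv / v_e) = exp(3260 / 14760.0) = exp(0.2209) = 1.2472.
m_f = m₀ / 1.2472 = 1,790 / 1.2472 = 1,435.21 kg.

final mass ≈ 1440 kg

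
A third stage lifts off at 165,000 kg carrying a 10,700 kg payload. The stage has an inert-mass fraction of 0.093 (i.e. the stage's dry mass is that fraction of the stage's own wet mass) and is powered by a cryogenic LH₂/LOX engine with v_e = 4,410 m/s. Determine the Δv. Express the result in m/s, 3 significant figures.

Stage wet mass = m₀ − payload = 165,000 − 10,700 = 154,300 kg.
Stage dry mass = ε × stage wet mass = 0.093 × 154,300 = 14,349.9 kg.
Burnout mass m_f = stage dry + payload = 14,349.9 + 10,700 = 25,049.9 kg.
Δv = v_e · ln(165,000/25,049.9) = 4410.0 × ln(6.587) = 4410.0 × 1.8851 ≈ 8313 m/s.

Δv ≈ 8310 m/s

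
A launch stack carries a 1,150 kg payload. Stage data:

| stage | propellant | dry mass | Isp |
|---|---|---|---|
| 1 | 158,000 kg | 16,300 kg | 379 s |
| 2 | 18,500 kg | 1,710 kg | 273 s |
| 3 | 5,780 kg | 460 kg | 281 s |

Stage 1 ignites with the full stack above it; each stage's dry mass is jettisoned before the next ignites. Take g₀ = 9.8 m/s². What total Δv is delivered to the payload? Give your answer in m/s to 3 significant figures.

Ignition mass of stage 1 = 158,000+16,300 + 18,500+1,710 + 5,780+460 + 1,150 = 201,900 kg.
Stage 1: m₀ = 201,900 kg, m_f = 201,900 − 158,000 = 43,900 kg; Δv = 379×9.8×ln(4.599) = 3714.2×1.5259 ≈ 5667 m/s.
Stage 2: m₀ = 27,600 kg, m_f = 27,600 − 18,500 = 9,100 kg; Δv = 273×9.8×ln(3.033) = 2675.4×1.1095 ≈ 2968 m/s.
Stage 3: m₀ = 7,390 kg, m_f = 7,390 − 5,780 = 1,610 kg; Δv = 281×9.8×ln(4.59) = 2753.8×1.5239 ≈ 4196 m/s.
Total Δv = 5667 + 2968 + 4196 = 12831 m/s.

Δv ≈ 12800 m/s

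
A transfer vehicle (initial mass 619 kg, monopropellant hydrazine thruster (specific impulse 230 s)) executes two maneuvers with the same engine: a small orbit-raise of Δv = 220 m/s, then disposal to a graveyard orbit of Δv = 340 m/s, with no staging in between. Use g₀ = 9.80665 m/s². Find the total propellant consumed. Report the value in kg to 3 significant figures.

total propellant consumed ≈ 136 kg

v_e = Isp · g₀ = 230 × 9.80665 = 2255.5 m/s.
After the first burn: m = 619 × exp(−220/2255.5) = 619 × 0.90707 = 561.476 kg.
After the second burn: m = 561.476 × exp(−340/2255.5) = 561.476 × 0.86007 = 482.909 kg.
Total propellant = m₀ − m_final = 619 − 482.909 = 136.091 kg.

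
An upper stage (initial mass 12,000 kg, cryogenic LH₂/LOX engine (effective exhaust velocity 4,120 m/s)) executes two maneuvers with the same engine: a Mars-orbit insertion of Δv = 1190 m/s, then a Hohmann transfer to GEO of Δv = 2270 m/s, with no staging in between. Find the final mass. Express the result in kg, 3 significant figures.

final mass ≈ 5180 kg

After the first burn: m = 12000 × exp(−1190/4120.0) = 12000 × 0.74914 = 8,989.68 kg.
After the second burn: m = 8,989.68 × exp(−2270/4120.0) = 8,989.68 × 0.57639 = 5,181.56 kg.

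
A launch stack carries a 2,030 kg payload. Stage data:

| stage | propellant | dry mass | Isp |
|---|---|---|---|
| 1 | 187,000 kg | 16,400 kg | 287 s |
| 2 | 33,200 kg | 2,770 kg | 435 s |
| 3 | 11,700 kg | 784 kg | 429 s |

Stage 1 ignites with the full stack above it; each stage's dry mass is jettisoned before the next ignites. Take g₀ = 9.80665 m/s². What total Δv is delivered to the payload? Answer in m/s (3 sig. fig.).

Ignition mass of stage 1 = 187,000+16,400 + 33,200+2,770 + 11,700+784 + 2,030 = 253,884 kg.
Stage 1: m₀ = 253,884 kg, m_f = 253,884 − 187,000 = 66,884 kg; Δv = 287×9.80665×ln(3.796) = 2814.5×1.3339 ≈ 3754 m/s.
Stage 2: m₀ = 50,484 kg, m_f = 50,484 − 33,200 = 17,284 kg; Δv = 435×9.80665×ln(2.921) = 4265.9×1.0719 ≈ 4573 m/s.
Stage 3: m₀ = 14,514 kg, m_f = 14,514 − 11,700 = 2,814 kg; Δv = 429×9.80665×ln(5.158) = 4207.1×1.6405 ≈ 6902 m/s.
Total Δv = 3754 + 4573 + 6902 = 15229 m/s.

Δv ≈ 15200 m/s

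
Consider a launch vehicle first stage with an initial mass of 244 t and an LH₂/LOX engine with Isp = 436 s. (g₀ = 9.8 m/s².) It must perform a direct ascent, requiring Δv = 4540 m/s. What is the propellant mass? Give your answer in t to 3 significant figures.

propellant mass ≈ 160 t

v_e = Isp · g₀ = 436 × 9.8 = 4272.8 m/s.
From the ideal rocket equation, m₀/m_f = exp(Δv / v_e) = exp(4540 / 4272.8) = exp(1.0625) = 2.8937.
m_f = 244 / 2.8937 = 84.3211 t, so propellant = m₀ − m_f = 244 − 84.3211 = 159.6789 t.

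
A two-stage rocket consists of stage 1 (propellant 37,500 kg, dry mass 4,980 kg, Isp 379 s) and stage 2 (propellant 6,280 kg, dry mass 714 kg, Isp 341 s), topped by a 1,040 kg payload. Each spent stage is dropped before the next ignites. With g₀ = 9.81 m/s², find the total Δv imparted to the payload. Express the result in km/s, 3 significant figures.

Δv ≈ 10.1 km/s

Ignition mass of stage 1 = 37,500+4,980 + 6,280+714 + 1,040 = 50,514 kg.
Stage 1: m₀ = 50,514 kg, m_f = 50,514 − 37,500 = 13,014 kg; Δv = 379×9.81×ln(3.882) = 3718.0×1.3562 ≈ 5042 m/s.
Stage 2: m₀ = 8,034 kg, m_f = 8,034 − 6,280 = 1,754 kg; Δv = 341×9.81×ln(4.58) = 3345.2×1.5218 ≈ 5091 m/s.
Total Δv = 5042 + 5091 = 10133 m/s.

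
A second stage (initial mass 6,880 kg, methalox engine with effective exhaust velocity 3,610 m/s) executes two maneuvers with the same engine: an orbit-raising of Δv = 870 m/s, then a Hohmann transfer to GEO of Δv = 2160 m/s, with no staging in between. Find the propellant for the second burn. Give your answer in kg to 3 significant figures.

propellant for the second burn ≈ 2430 kg

After the first burn: m = 6880 × exp(−870/3610.0) = 6880 × 0.78584 = 5,406.58 kg.
After the second burn: m = 5,406.58 × exp(−2160/3610.0) = 5,406.58 × 0.54972 = 2,972.11 kg.
Second-burn propellant = 5,406.58 − 2,972.11 = 2,434.47 kg.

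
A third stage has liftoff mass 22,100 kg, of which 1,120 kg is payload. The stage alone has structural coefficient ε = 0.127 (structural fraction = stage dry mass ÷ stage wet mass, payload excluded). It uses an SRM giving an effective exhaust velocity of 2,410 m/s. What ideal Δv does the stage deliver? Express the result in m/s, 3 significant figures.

Stage wet mass = m₀ − payload = 22,100 − 1,120 = 20,980 kg.
Stage dry mass = ε × stage wet mass = 0.127 × 20,980 = 2,664.46 kg.
Burnout mass m_f = stage dry + payload = 2,664.46 + 1,120 = 3,784.46 kg.
Δv = v_e · ln(22,100/3,784.46) = 2410.0 × ln(5.84) = 2410.0 × 1.7647 ≈ 4253 m/s.

Δv ≈ 4250 m/s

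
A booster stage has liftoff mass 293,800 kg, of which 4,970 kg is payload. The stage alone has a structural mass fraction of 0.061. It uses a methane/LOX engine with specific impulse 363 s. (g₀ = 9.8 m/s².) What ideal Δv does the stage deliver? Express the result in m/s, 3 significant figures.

Δv ≈ 9130 m/s

Stage wet mass = m₀ − payload = 293,800 − 4,970 = 288,830 kg.
Stage dry mass = ε × stage wet mass = 0.061 × 288,830 = 17,618.6 kg.
Burnout mass m_f = stage dry + payload = 17,618.6 + 4,970 = 22,588.6 kg.
v_e = Isp · g₀ = 363 × 9.8 = 3557.4 m/s.
From the ideal rocket equation, Δv = v_e · ln(293,800/22,588.6) = 3557.4 × ln(13.01) = 3557.4 × 2.5655 ≈ 9126 m/s.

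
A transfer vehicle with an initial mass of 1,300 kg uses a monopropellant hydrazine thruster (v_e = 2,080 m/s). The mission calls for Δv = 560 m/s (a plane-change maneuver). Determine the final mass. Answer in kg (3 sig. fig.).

final mass ≈ 993 kg

m₀/m_f = exp(Δv / v_e) = exp(560 / 2080.0) = exp(0.2692) = 1.3090.
m_f = m₀ / 1.3090 = 1,300 / 1.3090 = 993.125 kg.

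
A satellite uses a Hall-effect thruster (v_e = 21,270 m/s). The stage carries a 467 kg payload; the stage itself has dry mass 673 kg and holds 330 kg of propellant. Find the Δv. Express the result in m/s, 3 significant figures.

m₀ = payload + dry + propellant = 467 + 673 + 330 = 1,470 kg.
m_f = payload + dry = 467 + 673 = 1,140 kg.
Using Δv = v_e ln(m₀/m_f): Δv = v_e · ln(m₀/m_f) = 21270.0 × ln(1.289) = 21270.0 × 0.2542 ≈ 5407.6 m/s.

Δv ≈ 5410 m/s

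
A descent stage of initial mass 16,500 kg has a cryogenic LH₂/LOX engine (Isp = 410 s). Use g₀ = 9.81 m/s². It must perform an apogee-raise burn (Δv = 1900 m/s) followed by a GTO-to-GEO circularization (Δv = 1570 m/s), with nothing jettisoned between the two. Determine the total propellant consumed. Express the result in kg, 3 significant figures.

total propellant consumed ≈ 9540 kg

v_e = Isp · g₀ = 410 × 9.81 = 4022.1 m/s.
After the first burn: m = 16500 × exp(−1900/4022.1) = 16500 × 0.62351 = 10,287.9 kg.
After the second burn: m = 10,287.9 × exp(−1570/4022.1) = 10,287.9 × 0.67682 = 6,963.06 kg.
Total propellant = m₀ − m_final = 16500 − 6,963.06 = 9,536.94 kg.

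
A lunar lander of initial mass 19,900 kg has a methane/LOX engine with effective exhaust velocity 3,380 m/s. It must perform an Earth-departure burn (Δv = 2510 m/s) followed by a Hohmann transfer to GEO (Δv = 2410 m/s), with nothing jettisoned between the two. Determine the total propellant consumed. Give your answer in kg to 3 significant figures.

After the first burn: m = 19900 × exp(−2510/3380.0) = 19900 × 0.47587 = 9,469.81 kg.
After the second burn: m = 9,469.81 × exp(−2410/3380.0) = 9,469.81 × 0.49016 = 4,641.72 kg.
Total propellant = m₀ − m_final = 19900 − 4,641.72 = 15,258.28 kg.

total propellant consumed ≈ 15300 kg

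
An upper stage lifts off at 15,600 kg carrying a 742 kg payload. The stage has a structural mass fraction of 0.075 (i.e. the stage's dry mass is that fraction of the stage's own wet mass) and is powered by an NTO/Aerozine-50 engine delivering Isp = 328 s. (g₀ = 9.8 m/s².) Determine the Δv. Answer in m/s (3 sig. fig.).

Δv ≈ 6840 m/s

Stage wet mass = m₀ − payload = 15,600 − 742 = 14,858 kg.
Stage dry mass = ε × stage wet mass = 0.075 × 14,858 = 1,114.35 kg.
Burnout mass m_f = stage dry + payload = 1,114.35 + 742 = 1,856.35 kg.
v_e = Isp · g₀ = 328 × 9.8 = 3214.4 m/s.
Using Δv = v_e ln(m₀/m_f): Δv = v_e · ln(15,600/1,856.35) = 3214.4 × ln(8.404) = 3214.4 × 2.1287 ≈ 6842 m/s.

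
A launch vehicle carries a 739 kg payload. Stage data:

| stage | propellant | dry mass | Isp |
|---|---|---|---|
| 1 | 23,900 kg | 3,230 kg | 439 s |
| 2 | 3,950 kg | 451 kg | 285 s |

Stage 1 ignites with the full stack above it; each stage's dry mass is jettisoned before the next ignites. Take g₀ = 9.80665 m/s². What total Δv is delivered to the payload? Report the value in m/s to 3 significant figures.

Ignition mass of stage 1 = 23,900+3,230 + 3,950+451 + 739 = 32,270 kg.
Stage 1: m₀ = 32,270 kg, m_f = 32,270 − 23,900 = 8,370 kg; Δv = 439×9.80665×ln(3.855) = 4305.1×1.3495 ≈ 5810 m/s.
Stage 2: m₀ = 5,140 kg, m_f = 5,140 − 3,950 = 1,190 kg; Δv = 285×9.80665×ln(4.319) = 2794.9×1.4631 ≈ 4089 m/s.
Total Δv = 5810 + 4089 = 9899 m/s.

Δv ≈ 9900 m/s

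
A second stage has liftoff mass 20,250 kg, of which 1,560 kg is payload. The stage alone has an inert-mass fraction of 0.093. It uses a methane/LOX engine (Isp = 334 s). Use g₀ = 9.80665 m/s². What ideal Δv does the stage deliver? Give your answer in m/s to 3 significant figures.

Δv ≈ 5940 m/s

Stage wet mass = m₀ − payload = 20,250 − 1,560 = 18,690 kg.
Stage dry mass = ε × stage wet mass = 0.093 × 18,690 = 1,738.17 kg.
Burnout mass m_f = stage dry + payload = 1,738.17 + 1,560 = 3,298.17 kg.
v_e = Isp · g₀ = 334 × 9.80665 = 3275.4 m/s.
Δv = v_e · ln(20,250/3,298.17) = 3275.4 × ln(6.14) = 3275.4 × 1.8148 ≈ 5944 m/s.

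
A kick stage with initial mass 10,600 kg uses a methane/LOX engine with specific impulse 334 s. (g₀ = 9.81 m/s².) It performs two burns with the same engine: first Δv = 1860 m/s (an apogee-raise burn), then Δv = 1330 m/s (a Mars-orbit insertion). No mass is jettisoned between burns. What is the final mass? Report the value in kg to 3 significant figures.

v_e = Isp · g₀ = 334 × 9.81 = 3276.5 m/s.
After the first burn: m = 10600 × exp(−1860/3276.5) = 10600 × 0.56684 = 6,008.5 kg.
After the second burn: m = 6,008.5 × exp(−1330/3276.5) = 6,008.5 × 0.66637 = 4,003.88 kg.

final mass ≈ 4000 kg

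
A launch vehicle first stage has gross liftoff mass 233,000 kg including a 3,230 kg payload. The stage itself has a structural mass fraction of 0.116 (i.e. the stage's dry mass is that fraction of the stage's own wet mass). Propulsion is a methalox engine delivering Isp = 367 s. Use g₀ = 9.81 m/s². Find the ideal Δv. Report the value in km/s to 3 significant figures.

Δv ≈ 7.39 km/s

Stage wet mass = m₀ − payload = 233,000 − 3,230 = 229,770 kg.
Stage dry mass = ε × stage wet mass = 0.116 × 229,770 = 26,653.3 kg.
Burnout mass m_f = stage dry + payload = 26,653.3 + 3,230 = 29,883.3 kg.
v_e = Isp · g₀ = 367 × 9.81 = 3600.3 m/s.
Using Δv = v_e ln(m₀/m_f): Δv = v_e · ln(233,000/29,883.3) = 3600.3 × ln(7.797) = 3600.3 × 2.0537 ≈ 7394 m/s.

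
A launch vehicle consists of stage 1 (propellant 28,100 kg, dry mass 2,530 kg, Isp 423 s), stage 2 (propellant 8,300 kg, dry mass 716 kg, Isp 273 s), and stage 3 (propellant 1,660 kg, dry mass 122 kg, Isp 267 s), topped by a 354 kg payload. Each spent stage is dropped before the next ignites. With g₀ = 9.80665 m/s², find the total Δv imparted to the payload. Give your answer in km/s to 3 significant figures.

Δv ≈ 12.2 km/s

Ignition mass of stage 1 = 28,100+2,530 + 8,300+716 + 1,660+122 + 354 = 41,782 kg.
Stage 1: m₀ = 41,782 kg, m_f = 41,782 − 28,100 = 13,682 kg; Δv = 423×9.80665×ln(3.054) = 4148.2×1.1164 ≈ 4631 m/s.
Stage 2: m₀ = 11,152 kg, m_f = 11,152 − 8,300 = 2,852 kg; Δv = 273×9.80665×ln(3.91) = 2677.2×1.3636 ≈ 3651 m/s.
Stage 3: m₀ = 2,136 kg, m_f = 2,136 − 1,660 = 476 kg; Δv = 267×9.80665×ln(4.487) = 2618.4×1.5013 ≈ 3931 m/s.
Total Δv = 4631 + 3651 + 3931 = 12213 m/s.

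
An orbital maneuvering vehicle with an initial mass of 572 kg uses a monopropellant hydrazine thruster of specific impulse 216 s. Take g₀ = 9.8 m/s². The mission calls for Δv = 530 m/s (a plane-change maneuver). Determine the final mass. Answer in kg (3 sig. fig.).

v_e = Isp · g₀ = 216 × 9.8 = 2116.8 m/s.
From the ideal rocket equation, m₀/m_f = exp(Δv / v_e) = exp(530 / 2116.8) = exp(0.2504) = 1.2845.
m_f = m₀ / 1.2845 = 572 / 1.2845 = 445.309 kg.

final mass ≈ 445 kg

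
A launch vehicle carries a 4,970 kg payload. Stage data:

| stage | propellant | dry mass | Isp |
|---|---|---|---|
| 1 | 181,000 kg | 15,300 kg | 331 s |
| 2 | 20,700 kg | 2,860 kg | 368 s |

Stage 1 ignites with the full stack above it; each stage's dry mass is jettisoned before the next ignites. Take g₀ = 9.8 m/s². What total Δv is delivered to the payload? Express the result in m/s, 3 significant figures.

Δv ≈ 9970 m/s

Ignition mass of stage 1 = 181,000+15,300 + 20,700+2,860 + 4,970 = 224,830 kg.
Stage 1: m₀ = 224,830 kg, m_f = 224,830 − 181,000 = 43,830 kg; Δv = 331×9.8×ln(5.13) = 3243.8×1.6350 ≈ 5304 m/s.
Stage 2: m₀ = 28,530 kg, m_f = 28,530 − 20,700 = 7,830 kg; Δv = 368×9.8×ln(3.644) = 3606.4×1.2930 ≈ 4663 m/s.
Total Δv = 5304 + 4663 = 9967 m/s.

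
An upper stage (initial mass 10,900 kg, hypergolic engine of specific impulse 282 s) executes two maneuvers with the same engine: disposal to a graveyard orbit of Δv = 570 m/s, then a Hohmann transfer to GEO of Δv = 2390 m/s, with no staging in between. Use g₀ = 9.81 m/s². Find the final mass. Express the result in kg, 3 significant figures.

final mass ≈ 3740 kg

v_e = Isp · g₀ = 282 × 9.81 = 2766.4 m/s.
After the first burn: m = 10900 × exp(−570/2766.4) = 10900 × 0.81380 = 8,870.42 kg.
After the second burn: m = 8,870.42 × exp(−2390/2766.4) = 8,870.42 × 0.42150 = 3,738.88 kg.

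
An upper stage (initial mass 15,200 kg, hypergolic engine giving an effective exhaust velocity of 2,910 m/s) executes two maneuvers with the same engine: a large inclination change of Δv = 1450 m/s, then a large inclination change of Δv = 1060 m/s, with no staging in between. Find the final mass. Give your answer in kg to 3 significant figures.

final mass ≈ 6420 kg

After the first burn: m = 15200 × exp(−1450/2910.0) = 15200 × 0.60757 = 9,235.06 kg.
After the second burn: m = 9,235.06 × exp(−1060/2910.0) = 9,235.06 × 0.69471 = 6,415.69 kg.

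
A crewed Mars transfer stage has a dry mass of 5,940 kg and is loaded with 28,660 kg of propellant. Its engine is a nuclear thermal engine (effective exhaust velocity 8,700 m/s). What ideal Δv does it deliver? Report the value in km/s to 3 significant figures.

m₀ = m_dry + m_prop = 5,940 + 28,660 = 34,600 kg.
Δv = v_e · ln(m₀/m_f) = 8700.0 × ln(5.825) = 8700.0 × 1.7621 ≈ 15330.7 m/s.

Δv ≈ 15.3 km/s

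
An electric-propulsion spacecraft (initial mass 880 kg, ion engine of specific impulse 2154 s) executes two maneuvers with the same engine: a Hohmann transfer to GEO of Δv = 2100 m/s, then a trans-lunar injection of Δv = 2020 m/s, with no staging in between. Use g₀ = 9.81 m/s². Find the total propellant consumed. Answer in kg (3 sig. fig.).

total propellant consumed ≈ 156 kg

v_e = Isp · g₀ = 2154 × 9.81 = 21130.7 m/s.
After the first burn: m = 880 × exp(−2100/21130.7) = 880 × 0.90540 = 796.752 kg.
After the second burn: m = 796.752 × exp(−2020/21130.7) = 796.752 × 0.90883 = 724.112 kg.
Total propellant = m₀ − m_final = 880 − 724.112 = 155.888 kg.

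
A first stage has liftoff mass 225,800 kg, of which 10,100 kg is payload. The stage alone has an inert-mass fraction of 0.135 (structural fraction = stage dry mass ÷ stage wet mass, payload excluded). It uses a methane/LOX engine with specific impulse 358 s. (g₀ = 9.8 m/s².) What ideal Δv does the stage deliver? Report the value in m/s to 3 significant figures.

Stage wet mass = m₀ − payload = 225,800 − 10,100 = 215,700 kg.
Stage dry mass = ε × stage wet mass = 0.135 × 215,700 = 29,119.5 kg.
Burnout mass m_f = stage dry + payload = 29,119.5 + 10,100 = 39,219.5 kg.
v_e = Isp · g₀ = 358 × 9.8 = 3508.4 m/s.
Rocket equation: Δv = v_e · ln(225,800/39,219.5) = 3508.4 × ln(5.757) = 3508.4 × 1.7505 ≈ 6141 m/s.

Δv ≈ 6140 m/s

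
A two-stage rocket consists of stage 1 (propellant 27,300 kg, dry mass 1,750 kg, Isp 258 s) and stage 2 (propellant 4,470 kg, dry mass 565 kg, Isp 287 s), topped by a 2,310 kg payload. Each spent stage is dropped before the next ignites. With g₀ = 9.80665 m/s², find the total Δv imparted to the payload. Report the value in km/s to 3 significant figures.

Ignition mass of stage 1 = 27,300+1,750 + 4,470+565 + 2,310 = 36,395 kg.
Stage 1: m₀ = 36,395 kg, m_f = 36,395 − 27,300 = 9,095 kg; Δv = 258×9.80665×ln(4.002) = 2530.1×1.3867 ≈ 3509 m/s.
Stage 2: m₀ = 7,345 kg, m_f = 7,345 − 4,470 = 2,875 kg; Δv = 287×9.80665×ln(2.555) = 2814.5×0.9380 ≈ 2640 m/s.
Total Δv = 3509 + 2640 = 6149 m/s.

Δv ≈ 6.15 km/s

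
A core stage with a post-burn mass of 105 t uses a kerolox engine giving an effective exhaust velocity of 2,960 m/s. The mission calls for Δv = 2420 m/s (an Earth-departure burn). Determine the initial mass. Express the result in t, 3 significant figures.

From the ideal rocket equation, m₀/m_f = exp(Δv / v_e) = exp(2420 / 2960.0) = exp(0.8176) = 2.2650.
m₀ = m_f × 2.2650 = 105 × 2.2650 = 237.825 t.

initial mass ≈ 238 t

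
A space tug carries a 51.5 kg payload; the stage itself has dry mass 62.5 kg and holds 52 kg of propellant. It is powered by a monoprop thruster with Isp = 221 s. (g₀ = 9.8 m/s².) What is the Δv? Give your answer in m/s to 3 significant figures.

v_e = Isp · g₀ = 221 × 9.8 = 2165.8 m/s.
m₀ = payload + dry + propellant = 51.5 + 62.5 + 52 = 166 kg.
m_f = payload + dry = 51.5 + 62.5 = 114 kg.
From the ideal rocket equation, Δv = v_e · ln(m₀/m_f) = 2165.8 × ln(1.456) = 2165.8 × 0.3758 ≈ 813.9 m/s.

Δv ≈ 814 m/s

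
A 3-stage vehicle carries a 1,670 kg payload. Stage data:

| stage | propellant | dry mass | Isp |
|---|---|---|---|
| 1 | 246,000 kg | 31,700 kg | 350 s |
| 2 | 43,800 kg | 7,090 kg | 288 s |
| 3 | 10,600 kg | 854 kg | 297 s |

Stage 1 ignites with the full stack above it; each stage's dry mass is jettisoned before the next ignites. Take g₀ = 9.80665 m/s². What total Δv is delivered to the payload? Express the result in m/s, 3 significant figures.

Ignition mass of stage 1 = 246,000+31,700 + 43,800+7,090 + 10,600+854 + 1,670 = 341,714 kg.
Stage 1: m₀ = 341,714 kg, m_f = 341,714 − 246,000 = 95,714 kg; Δv = 350×9.80665×ln(3.57) = 3432.3×1.2726 ≈ 4368 m/s.
Stage 2: m₀ = 64,014 kg, m_f = 64,014 − 43,800 = 20,214 kg; Δv = 288×9.80665×ln(3.167) = 2824.3×1.1527 ≈ 3256 m/s.
Stage 3: m₀ = 13,124 kg, m_f = 13,124 − 10,600 = 2,524 kg; Δv = 297×9.80665×ln(5.2) = 2912.6×1.6486 ≈ 4802 m/s.
Total Δv = 4368 + 3256 + 4802 = 12426 m/s.

Δv ≈ 12400 m/s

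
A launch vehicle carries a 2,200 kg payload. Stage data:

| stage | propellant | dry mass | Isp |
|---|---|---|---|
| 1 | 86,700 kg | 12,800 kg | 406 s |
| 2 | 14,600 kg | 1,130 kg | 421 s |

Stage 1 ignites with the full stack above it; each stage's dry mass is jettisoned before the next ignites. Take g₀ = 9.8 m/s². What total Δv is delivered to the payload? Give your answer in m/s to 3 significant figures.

Ignition mass of stage 1 = 86,700+12,800 + 14,600+1,130 + 2,200 = 117,430 kg.
Stage 1: m₀ = 117,430 kg, m_f = 117,430 − 86,700 = 30,730 kg; Δv = 406×9.8×ln(3.821) = 3978.8×1.3406 ≈ 5334 m/s.
Stage 2: m₀ = 17,930 kg, m_f = 17,930 − 14,600 = 3,330 kg; Δv = 421×9.8×ln(5.384) = 4125.8×1.6835 ≈ 6946 m/s.
Total Δv = 5334 + 6946 = 12280 m/s.

Δv ≈ 12300 m/s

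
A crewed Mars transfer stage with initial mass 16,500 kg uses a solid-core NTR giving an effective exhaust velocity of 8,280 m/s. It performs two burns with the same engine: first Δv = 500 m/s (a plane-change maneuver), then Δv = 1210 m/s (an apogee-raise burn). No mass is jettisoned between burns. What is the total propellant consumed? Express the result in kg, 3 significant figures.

total propellant consumed ≈ 3080 kg

After the first burn: m = 16500 × exp(−500/8280.0) = 16500 × 0.94140 = 15,533.1 kg.
After the second burn: m = 15,533.1 × exp(−1210/8280.0) = 15,533.1 × 0.86404 = 13,421.2 kg.
Total propellant = m₀ − m_final = 16500 − 13,421.2 = 3,078.8 kg.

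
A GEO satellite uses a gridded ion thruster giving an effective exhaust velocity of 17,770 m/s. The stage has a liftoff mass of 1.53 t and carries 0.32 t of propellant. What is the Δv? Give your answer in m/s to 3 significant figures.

m_f = m₀ − m_prop = 1.53 − 0.32 = 1.21 t.
From the ideal rocket equation, Δv = v_e · ln(m₀/m_f) = 17770.0 × ln(1.264) = 17770.0 × 0.2346 ≈ 4169.7 m/s.

Δv ≈ 4170 m/s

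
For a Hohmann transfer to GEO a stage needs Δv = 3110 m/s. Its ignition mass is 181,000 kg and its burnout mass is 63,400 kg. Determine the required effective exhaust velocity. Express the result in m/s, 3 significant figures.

v_e ≈ 2960 m/s

ln(m₀/m_f) = ln(181000/63400) = ln(2.855) = 1.0490.
v_e = Δv / ln(m₀/m_f) = 3110 / 1.0490 = 2964.6 m/s.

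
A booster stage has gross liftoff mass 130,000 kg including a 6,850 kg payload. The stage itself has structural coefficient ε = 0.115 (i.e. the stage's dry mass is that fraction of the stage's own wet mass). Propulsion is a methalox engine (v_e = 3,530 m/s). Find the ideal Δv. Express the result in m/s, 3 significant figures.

Stage wet mass = m₀ − payload = 130,000 − 6,850 = 123,150 kg.
Stage dry mass = ε × stage wet mass = 0.115 × 123,150 = 14,162.3 kg.
Burnout mass m_f = stage dry + payload = 14,162.3 + 6,850 = 21,012.3 kg.
Δv = v_e · ln(130,000/21,012.3) = 3530.0 × ln(6.187) = 3530.0 × 1.8224 ≈ 6433 m/s.

Δv ≈ 6430 m/s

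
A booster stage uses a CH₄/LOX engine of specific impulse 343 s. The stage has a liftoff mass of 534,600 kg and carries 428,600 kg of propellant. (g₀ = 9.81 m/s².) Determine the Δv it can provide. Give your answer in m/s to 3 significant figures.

Δv ≈ 5440 m/s

v_e = Isp · g₀ = 343 × 9.81 = 3364.8 m/s.
m_f = m₀ − m_prop = 534,600 − 428,600 = 106,000 kg.
By the Tsiolkovsky rocket equation, Δv = v_e · ln(m₀/m_f) = 3364.8 × ln(5.043) = 3364.8 × 1.6181 ≈ 5444.6 m/s.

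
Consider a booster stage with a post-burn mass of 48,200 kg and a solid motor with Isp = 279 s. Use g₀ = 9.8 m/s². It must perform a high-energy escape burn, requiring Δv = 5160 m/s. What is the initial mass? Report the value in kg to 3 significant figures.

v_e = Isp · g₀ = 279 × 9.8 = 2734.2 m/s.
m₀/m_f = exp(Δv / v_e) = exp(5160 / 2734.2) = exp(1.8872) = 6.6009.
m₀ = m_f × 6.6009 = 48,200 × 6.6009 = 318,163 kg.

initial mass ≈ 318000 kg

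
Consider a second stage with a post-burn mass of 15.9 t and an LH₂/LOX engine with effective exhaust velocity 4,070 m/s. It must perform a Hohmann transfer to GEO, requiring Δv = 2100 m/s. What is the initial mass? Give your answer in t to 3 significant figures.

initial mass ≈ 26.6 t

m₀/m_f = exp(Δv / v_e) = exp(2100 / 4070.0) = exp(0.5160) = 1.6753.
m₀ = m_f × 1.6753 = 15.9 × 1.6753 = 26.6373 t.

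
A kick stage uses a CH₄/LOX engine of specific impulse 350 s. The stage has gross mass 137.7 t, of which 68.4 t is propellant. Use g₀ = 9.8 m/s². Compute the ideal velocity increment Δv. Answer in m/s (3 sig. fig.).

v_e = Isp · g₀ = 350 × 9.8 = 3430.0 m/s.
m_f = m₀ − m_prop = 137.7 − 68.4 = 69.3 t.
By the Tsiolkovsky rocket equation, Δv = v_e · ln(m₀/m_f) = 3430.0 × ln(1.987) = 3430.0 × 0.6866 ≈ 2355.1 m/s.

Δv ≈ 2360 m/s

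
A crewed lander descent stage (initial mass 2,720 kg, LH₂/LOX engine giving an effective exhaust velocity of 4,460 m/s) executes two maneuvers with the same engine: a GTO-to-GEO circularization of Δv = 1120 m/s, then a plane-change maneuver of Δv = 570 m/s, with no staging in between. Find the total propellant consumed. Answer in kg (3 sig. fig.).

total propellant consumed ≈ 858 kg

After the first burn: m = 2720 × exp(−1120/4460.0) = 2720 × 0.77793 = 2,115.97 kg.
After the second burn: m = 2,115.97 × exp(−570/4460.0) = 2,115.97 × 0.88003 = 1,862.12 kg.
Total propellant = m₀ − m_final = 2720 − 1,862.12 = 857.88 kg.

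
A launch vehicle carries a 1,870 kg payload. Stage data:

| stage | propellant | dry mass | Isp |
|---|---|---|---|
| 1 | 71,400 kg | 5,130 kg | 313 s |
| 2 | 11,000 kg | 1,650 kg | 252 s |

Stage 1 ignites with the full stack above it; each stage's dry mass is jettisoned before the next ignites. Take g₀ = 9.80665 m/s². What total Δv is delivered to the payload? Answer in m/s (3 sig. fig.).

Ignition mass of stage 1 = 71,400+5,130 + 11,000+1,650 + 1,870 = 91,050 kg.
Stage 1: m₀ = 91,050 kg, m_f = 91,050 − 71,400 = 19,650 kg; Δv = 313×9.80665×ln(4.634) = 3069.5×1.5333 ≈ 4707 m/s.
Stage 2: m₀ = 14,520 kg, m_f = 14,520 − 11,000 = 3,520 kg; Δv = 252×9.80665×ln(4.125) = 2471.3×1.4171 ≈ 3502 m/s.
Total Δv = 4707 + 3502 = 8209 m/s.

Δv ≈ 8210 m/s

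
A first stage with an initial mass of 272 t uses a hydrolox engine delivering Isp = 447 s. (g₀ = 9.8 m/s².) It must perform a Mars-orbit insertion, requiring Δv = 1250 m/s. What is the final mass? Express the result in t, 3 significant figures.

final mass ≈ 204 t

v_e = Isp · g₀ = 447 × 9.8 = 4380.6 m/s.
m₀/m_f = exp(Δv / v_e) = exp(1250 / 4380.6) = exp(0.2853) = 1.3302.
m_f = m₀ / 1.3302 = 272 / 1.3302 = 204.481 t.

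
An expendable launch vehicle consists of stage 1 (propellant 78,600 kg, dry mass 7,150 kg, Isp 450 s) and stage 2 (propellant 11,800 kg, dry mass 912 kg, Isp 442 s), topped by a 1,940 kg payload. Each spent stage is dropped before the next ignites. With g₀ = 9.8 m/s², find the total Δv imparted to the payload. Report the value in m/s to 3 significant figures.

Δv ≈ 13800 m/s

Ignition mass of stage 1 = 78,600+7,150 + 11,800+912 + 1,940 = 100,402 kg.
Stage 1: m₀ = 100,402 kg, m_f = 100,402 − 78,600 = 21,802 kg; Δv = 450×9.8×ln(4.605) = 4410.0×1.5272 ≈ 6735 m/s.
Stage 2: m₀ = 14,652 kg, m_f = 14,652 − 11,800 = 2,852 kg; Δv = 442×9.8×ln(5.137) = 4331.6×1.6366 ≈ 7089 m/s.
Total Δv = 6735 + 7089 = 13824 m/s.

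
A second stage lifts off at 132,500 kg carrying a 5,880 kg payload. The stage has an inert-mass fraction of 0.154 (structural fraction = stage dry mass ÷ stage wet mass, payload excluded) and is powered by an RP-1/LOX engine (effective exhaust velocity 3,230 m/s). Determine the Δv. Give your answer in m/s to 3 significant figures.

Stage wet mass = m₀ − payload = 132,500 − 5,880 = 126,620 kg.
Stage dry mass = ε × stage wet mass = 0.154 × 126,620 = 19,499.5 kg.
Burnout mass m_f = stage dry + payload = 19,499.5 + 5,880 = 25,379.5 kg.
Δv = v_e · ln(132,500/25,379.5) = 3230.0 × ln(5.221) = 3230.0 × 1.6526 ≈ 5338 m/s.

Δv ≈ 5340 m/s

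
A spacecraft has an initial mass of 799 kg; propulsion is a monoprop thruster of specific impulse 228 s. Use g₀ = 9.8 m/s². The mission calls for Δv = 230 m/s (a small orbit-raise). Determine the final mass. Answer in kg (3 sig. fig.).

final mass ≈ 721 kg

v_e = Isp · g₀ = 228 × 9.8 = 2234.4 m/s.
Using Δv = v_e ln(m₀/m_f): m₀/m_f = exp(Δv / v_e) = exp(230 / 2234.4) = exp(0.1029) = 1.1084.
m_f = m₀ / 1.1084 = 799 / 1.1084 = 720.859 kg.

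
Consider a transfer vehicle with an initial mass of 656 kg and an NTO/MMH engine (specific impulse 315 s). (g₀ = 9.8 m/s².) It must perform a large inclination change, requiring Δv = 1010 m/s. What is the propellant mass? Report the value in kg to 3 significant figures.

propellant mass ≈ 183 kg

v_e = Isp · g₀ = 315 × 9.8 = 3087.0 m/s.
Using Δv = v_e ln(m₀/m_f): m₀/m_f = exp(Δv / v_e) = exp(1010 / 3087.0) = exp(0.3272) = 1.3870.
m_f = 656 / 1.3870 = 472.963 kg, so propellant = m₀ − m_f = 656 − 472.963 = 183.037 kg.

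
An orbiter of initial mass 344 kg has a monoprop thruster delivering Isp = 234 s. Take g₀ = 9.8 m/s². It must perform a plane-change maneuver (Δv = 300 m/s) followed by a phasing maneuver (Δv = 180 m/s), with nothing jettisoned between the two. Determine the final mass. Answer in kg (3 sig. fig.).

v_e = Isp · g₀ = 234 × 9.8 = 2293.2 m/s.
After the first burn: m = 344 × exp(−300/2293.2) = 344 × 0.87737 = 301.815 kg.
After the second burn: m = 301.815 × exp(−180/2293.2) = 301.815 × 0.92451 = 279.031 kg.

final mass ≈ 279 kg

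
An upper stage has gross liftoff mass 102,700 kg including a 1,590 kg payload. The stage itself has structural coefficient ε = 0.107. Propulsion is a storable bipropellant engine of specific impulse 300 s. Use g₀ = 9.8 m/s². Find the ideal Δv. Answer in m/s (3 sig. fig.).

Δv ≈ 6210 m/s

Stage wet mass = m₀ − payload = 102,700 − 1,590 = 101,110 kg.
Stage dry mass = ε × stage wet mass = 0.107 × 101,110 = 10,818.8 kg.
Burnout mass m_f = stage dry + payload = 10,818.8 + 1,590 = 12,408.8 kg.
v_e = Isp · g₀ = 300 × 9.8 = 2940.0 m/s.
By the Tsiolkovsky rocket equation, Δv = v_e · ln(102,700/12,408.8) = 2940.0 × ln(8.276) = 2940.0 × 2.1134 ≈ 6213 m/s.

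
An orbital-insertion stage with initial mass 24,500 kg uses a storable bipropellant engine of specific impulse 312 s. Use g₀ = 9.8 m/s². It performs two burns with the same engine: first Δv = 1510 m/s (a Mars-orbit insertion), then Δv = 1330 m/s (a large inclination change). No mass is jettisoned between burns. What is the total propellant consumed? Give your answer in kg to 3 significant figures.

v_e = Isp · g₀ = 312 × 9.8 = 3057.6 m/s.
After the first burn: m = 24500 × exp(−1510/3057.6) = 24500 × 0.61027 = 14,951.6 kg.
After the second burn: m = 14,951.6 × exp(−1330/3057.6) = 14,951.6 × 0.64728 = 9,677.87 kg.
Total propellant = m₀ − m_final = 24500 − 9,677.87 = 14,822.13 kg.

total propellant consumed ≈ 14800 kg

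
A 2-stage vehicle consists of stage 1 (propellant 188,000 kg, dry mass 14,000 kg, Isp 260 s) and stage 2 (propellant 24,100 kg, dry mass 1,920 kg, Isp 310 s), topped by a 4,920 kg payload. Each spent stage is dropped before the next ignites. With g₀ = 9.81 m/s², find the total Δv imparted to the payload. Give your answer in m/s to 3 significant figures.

Δv ≈ 8790 m/s

Ignition mass of stage 1 = 188,000+14,000 + 24,100+1,920 + 4,920 = 232,940 kg.
Stage 1: m₀ = 232,940 kg, m_f = 232,940 − 188,000 = 44,940 kg; Δv = 260×9.81×ln(5.183) = 2550.6×1.6455 ≈ 4197 m/s.
Stage 2: m₀ = 30,940 kg, m_f = 30,940 − 24,100 = 6,840 kg; Δv = 310×9.81×ln(4.523) = 3041.1×1.5093 ≈ 4590 m/s.
Total Δv = 4197 + 4590 = 8787 m/s.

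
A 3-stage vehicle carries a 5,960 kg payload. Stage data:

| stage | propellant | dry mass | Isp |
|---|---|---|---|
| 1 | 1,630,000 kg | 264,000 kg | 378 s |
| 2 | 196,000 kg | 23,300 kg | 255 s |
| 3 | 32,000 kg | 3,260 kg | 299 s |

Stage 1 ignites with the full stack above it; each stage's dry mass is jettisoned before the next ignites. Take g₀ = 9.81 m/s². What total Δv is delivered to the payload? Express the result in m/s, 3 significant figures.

Δv ≈ 13100 m/s

Ignition mass of stage 1 = 1,630,000+264,000 + 196,000+23,300 + 32,000+3,260 + 5,960 = 2,154,520 kg.
Stage 1: m₀ = 2,154,520 kg, m_f = 2,154,520 − 1,630,000 = 524,520 kg; Δv = 378×9.81×ln(4.108) = 3708.2×1.4128 ≈ 5239 m/s.
Stage 2: m₀ = 260,520 kg, m_f = 260,520 − 196,000 = 64,520 kg; Δv = 255×9.81×ln(4.038) = 2501.6×1.3957 ≈ 3491 m/s.
Stage 3: m₀ = 41,220 kg, m_f = 41,220 − 32,000 = 9,220 kg; Δv = 299×9.81×ln(4.471) = 2933.2×1.4975 ≈ 4393 m/s.
Total Δv = 5239 + 3491 + 4393 = 13123 m/s.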